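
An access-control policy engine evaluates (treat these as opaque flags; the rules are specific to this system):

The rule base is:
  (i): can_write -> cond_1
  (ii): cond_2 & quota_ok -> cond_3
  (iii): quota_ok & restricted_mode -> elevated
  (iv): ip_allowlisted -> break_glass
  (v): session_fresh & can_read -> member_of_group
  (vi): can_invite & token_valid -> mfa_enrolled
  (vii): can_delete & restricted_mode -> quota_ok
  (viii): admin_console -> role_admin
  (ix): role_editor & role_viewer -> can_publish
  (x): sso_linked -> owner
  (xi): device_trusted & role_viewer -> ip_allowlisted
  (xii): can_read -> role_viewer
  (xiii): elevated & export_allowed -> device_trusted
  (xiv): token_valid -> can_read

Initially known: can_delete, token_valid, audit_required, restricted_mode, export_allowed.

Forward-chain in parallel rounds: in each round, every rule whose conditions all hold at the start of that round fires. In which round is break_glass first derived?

5

Round 1 — (vii), (xiv), derive quota_ok, can_read.
Round 2 — (iii), (xii), derive elevated, role_viewer.
Round 3 — (xiii), derive device_trusted.
Round 4 — (xi), derive ip_allowlisted.
Round 5 — (iv), derive break_glass.
break_glass first appears in round 5.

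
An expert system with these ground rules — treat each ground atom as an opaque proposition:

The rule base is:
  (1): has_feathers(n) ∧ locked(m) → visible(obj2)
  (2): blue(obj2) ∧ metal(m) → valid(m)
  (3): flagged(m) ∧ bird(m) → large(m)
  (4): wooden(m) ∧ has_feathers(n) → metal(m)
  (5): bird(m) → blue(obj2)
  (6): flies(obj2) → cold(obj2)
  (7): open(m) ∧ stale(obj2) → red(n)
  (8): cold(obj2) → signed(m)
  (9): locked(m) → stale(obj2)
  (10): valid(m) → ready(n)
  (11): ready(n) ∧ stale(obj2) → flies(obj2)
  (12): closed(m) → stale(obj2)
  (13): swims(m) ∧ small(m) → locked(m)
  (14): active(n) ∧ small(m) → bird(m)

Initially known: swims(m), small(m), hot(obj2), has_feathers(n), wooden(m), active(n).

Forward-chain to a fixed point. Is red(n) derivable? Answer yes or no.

no

Round 1: (4) [wooden(m) ∧ has_feathers(n) → metal(m)]; (13) [swims(m) ∧ small(m) → locked(m)]; (14) [active(n) ∧ small(m) → bird(m)]. New: metal(m), locked(m), bird(m).
Round 2: (1) [has_feathers(n) ∧ locked(m) → visible(obj2)]; (5) [bird(m) → blue(obj2)]; (9) [locked(m) → stale(obj2)]. New: visible(obj2), blue(obj2), stale(obj2).
Round 3: (2) [blue(obj2) ∧ metal(m) → valid(m)]. New: valid(m).
Round 4: (10) [valid(m) → ready(n)]. New: ready(n).
Round 5: (11) [ready(n) ∧ stale(obj2) → flies(obj2)]. New: flies(obj2).
Round 6: (6) [flies(obj2) → cold(obj2)]. New: cold(obj2).
Round 7: (8) [cold(obj2) → signed(m)]. New: signed(m).
Fixed point reached. red(n) is concluded only by (7); (7) needs open(m) (never derived).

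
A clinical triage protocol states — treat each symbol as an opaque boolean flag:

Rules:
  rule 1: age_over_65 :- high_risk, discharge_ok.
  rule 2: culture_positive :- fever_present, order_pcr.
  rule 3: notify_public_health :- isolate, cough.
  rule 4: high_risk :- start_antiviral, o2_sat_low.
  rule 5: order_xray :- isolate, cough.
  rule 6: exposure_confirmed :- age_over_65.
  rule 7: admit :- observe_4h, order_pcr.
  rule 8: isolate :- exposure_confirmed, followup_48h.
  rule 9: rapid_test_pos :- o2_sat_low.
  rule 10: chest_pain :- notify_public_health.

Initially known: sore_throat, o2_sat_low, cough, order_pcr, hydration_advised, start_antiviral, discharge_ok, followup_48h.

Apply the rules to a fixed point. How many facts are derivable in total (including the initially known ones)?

16

Round 1 fires rule 4, rule 9, giving high_risk, rapid_test_pos.
Round 2 fires rule 1, giving age_over_65.
Round 3 fires rule 6, giving exposure_confirmed.
Round 4 fires rule 8, giving isolate.
Round 5 fires rule 3, rule 5, giving notify_public_health, order_xray.
Round 6 fires rule 10, giving chest_pain.
Closure: {age_over_65, chest_pain, cough, discharge_ok, exposure_confirmed, followup_48h, high_risk, hydration_advised, isolate, notify_public_health, o2_sat_low, order_pcr, order_xray, rapid_test_pos, sore_throat, start_antiviral} — 16 facts.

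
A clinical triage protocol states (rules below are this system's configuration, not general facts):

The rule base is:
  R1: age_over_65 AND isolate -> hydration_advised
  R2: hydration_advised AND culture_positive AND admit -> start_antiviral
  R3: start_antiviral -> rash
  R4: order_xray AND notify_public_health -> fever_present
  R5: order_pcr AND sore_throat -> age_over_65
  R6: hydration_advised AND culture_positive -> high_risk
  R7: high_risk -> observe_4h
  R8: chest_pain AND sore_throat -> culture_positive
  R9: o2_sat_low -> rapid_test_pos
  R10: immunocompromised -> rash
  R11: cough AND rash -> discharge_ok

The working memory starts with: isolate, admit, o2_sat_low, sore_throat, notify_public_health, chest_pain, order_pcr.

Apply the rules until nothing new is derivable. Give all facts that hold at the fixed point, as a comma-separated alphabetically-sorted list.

admit, age_over_65, chest_pain, culture_positive, high_risk, hydration_advised, isolate, notify_public_health, o2_sat_low, observe_4h, order_pcr, rapid_test_pos, rash, sore_throat, start_antiviral

Round 1: R5 [order_pcr AND sore_throat -> age_over_65]; R8 [chest_pain AND sore_throat -> culture_positive]; R9 [o2_sat_low -> rapid_test_pos]. New: age_over_65, culture_positive, rapid_test_pos.
Round 2: R1 [age_over_65 AND isolate -> hydration_advised]. New: hydration_advised.
Round 3: R2 [hydration_advised AND culture_positive AND admit -> start_antiviral]; R6 [hydration_advised AND culture_positive -> high_risk]. New: start_antiviral, high_risk.
Round 4: R3 [start_antiviral -> rash]; R7 [high_risk -> observe_4h]. New: rash, observe_4h.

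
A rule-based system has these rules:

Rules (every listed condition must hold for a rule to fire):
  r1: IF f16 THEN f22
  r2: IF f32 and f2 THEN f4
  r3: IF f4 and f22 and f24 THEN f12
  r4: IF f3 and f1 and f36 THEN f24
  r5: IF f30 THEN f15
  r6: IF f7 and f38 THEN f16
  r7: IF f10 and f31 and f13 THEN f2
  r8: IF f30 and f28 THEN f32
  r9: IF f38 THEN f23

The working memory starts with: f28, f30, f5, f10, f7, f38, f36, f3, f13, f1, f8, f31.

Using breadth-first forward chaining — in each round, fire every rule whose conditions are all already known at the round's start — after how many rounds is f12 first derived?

Round 1: r4 [IF f3 and f1 and f36 THEN f24]; r5 [IF f30 THEN f15]; r6 [IF f7 and f38 THEN f16]; r7 [IF f10 and f31 and f13 THEN f2]; r8 [IF f30 and f28 THEN f32]; r9 [IF f38 THEN f23]. Adds f24, f15, f16, f2, f32, f23.
Round 2: r1 [IF f16 THEN f22]; r2 [IF f32 and f2 THEN f4]. Adds f22, f4.
Round 3: r3 [IF f4 and f22 and f24 THEN f12]. Adds f12.
f12 first appears in round 3.

3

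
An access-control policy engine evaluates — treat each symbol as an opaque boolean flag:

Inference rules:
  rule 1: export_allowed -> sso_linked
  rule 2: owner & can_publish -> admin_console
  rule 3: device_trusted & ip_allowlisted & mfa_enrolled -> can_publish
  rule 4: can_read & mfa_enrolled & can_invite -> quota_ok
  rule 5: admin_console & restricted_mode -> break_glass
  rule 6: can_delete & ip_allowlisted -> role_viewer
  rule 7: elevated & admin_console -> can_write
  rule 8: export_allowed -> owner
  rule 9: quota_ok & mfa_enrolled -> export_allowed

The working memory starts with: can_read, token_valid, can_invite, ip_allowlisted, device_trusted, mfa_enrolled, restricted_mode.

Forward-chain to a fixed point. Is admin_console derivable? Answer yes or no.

Round 1: rule 3 [device_trusted & ip_allowlisted & mfa_enrolled -> can_publish]; rule 4 [can_read & mfa_enrolled & can_invite -> quota_ok]. New: can_publish, quota_ok.
Round 2: rule 9 [quota_ok & mfa_enrolled -> export_allowed]. New: export_allowed.
Round 3: rule 1 [export_allowed -> sso_linked]; rule 8 [export_allowed -> owner]. New: sso_linked, owner.
Round 4: rule 2 [owner & can_publish -> admin_console]. New: admin_console.
Round 5: rule 5 [admin_console & restricted_mode -> break_glass]. New: break_glass.
admin_console appears in round 4, so it is derivable.

yes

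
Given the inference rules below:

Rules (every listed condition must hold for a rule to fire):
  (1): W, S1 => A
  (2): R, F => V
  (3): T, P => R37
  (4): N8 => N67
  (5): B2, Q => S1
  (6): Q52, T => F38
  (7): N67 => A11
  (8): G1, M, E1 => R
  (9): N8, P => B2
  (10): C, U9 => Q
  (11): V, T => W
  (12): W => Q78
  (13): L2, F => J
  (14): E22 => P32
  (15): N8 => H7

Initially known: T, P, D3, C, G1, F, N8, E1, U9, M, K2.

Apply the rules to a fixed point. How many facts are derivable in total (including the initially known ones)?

23

Round 1: (3) [T, P => R37]; (4) [N8 => N67]; (8) [G1, M, E1 => R]; (9) [N8, P => B2]; (10) [C, U9 => Q]; (15) [N8 => H7]. New: R37, N67, R, B2, Q, H7.
Round 2: (2) [R, F => V]; (5) [B2, Q => S1]; (7) [N67 => A11]. New: V, S1, A11.
Round 3: (11) [V, T => W]. New: W.
Round 4: (1) [W, S1 => A]; (12) [W => Q78]. New: A, Q78.
Closure: {A, A11, B2, C, D3, E1, F, G1, H7, K2, M, N67, N8, P, Q, Q78, R, R37, S1, T, U9, V, W} — 23 facts.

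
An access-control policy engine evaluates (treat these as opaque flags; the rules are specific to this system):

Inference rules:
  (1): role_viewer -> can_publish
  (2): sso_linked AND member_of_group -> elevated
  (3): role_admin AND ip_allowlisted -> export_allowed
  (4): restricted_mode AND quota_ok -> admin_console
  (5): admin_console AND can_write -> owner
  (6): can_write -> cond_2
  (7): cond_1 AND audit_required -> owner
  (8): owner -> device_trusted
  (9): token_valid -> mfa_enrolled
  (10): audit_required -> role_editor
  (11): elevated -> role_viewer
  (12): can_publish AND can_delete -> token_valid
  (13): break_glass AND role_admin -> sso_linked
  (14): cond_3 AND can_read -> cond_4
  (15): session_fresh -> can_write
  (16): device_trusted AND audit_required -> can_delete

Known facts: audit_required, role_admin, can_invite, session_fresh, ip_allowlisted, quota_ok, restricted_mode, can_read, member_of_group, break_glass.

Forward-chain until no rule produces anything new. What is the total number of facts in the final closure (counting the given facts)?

Round 1: (3) [role_admin AND ip_allowlisted -> export_allowed]; (4) [restricted_mode AND quota_ok -> admin_console]; (10) [audit_required -> role_editor]; (13) [break_glass AND role_admin -> sso_linked]; (15) [session_fresh -> can_write]. New: export_allowed, admin_console, role_editor, sso_linked, can_write.
Round 2: (2) [sso_linked AND member_of_group -> elevated]; (5) [admin_console AND can_write -> owner]; (6) [can_write -> cond_2]. New: elevated, owner, cond_2.
Round 3: (8) [owner -> device_trusted]; (11) [elevated -> role_viewer]. New: device_trusted, role_viewer.
Round 4: (1) [role_viewer -> can_publish]; (16) [device_trusted AND audit_required -> can_delete]. New: can_publish, can_delete.
Round 5: (12) [can_publish AND can_delete -> token_valid]. New: token_valid.
Round 6: (9) [token_valid -> mfa_enrolled]. New: mfa_enrolled.
Closure: {admin_console, audit_required, break_glass, can_delete, can_invite, can_publish, can_read, can_write, cond_2, device_trusted, elevated, export_allowed, ip_allowlisted, member_of_group, mfa_enrolled, owner, quota_ok, restricted_mode, role_admin, role_editor, role_viewer, session_fresh, sso_linked, token_valid} — 24 facts.

24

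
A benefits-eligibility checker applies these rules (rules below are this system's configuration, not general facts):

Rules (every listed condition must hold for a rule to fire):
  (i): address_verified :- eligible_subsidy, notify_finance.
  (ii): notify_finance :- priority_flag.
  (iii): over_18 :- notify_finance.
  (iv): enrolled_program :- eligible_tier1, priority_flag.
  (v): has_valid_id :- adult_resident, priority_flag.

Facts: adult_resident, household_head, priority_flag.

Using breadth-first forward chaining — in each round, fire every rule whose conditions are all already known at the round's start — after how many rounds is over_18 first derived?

[1] (ii) [notify_finance :- priority_flag.]; (v) [has_valid_id :- adult_resident, priority_flag.]. ⇒ new: notify_finance, has_valid_id.
[2] (iii) [over_18 :- notify_finance.]. ⇒ new: over_18.
over_18 first appears in round 2.

2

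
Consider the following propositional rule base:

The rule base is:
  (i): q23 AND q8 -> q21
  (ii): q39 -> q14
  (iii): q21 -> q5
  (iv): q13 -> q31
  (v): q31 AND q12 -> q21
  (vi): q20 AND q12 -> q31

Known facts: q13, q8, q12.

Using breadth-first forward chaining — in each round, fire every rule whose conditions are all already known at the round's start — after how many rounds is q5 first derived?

Round 1: (iv) [q13 -> q31]. New: q31.
Round 2: (v) [q31 AND q12 -> q21]. New: q21.
Round 3: (iii) [q21 -> q5]. New: q5.
q5 first appears in round 3.

3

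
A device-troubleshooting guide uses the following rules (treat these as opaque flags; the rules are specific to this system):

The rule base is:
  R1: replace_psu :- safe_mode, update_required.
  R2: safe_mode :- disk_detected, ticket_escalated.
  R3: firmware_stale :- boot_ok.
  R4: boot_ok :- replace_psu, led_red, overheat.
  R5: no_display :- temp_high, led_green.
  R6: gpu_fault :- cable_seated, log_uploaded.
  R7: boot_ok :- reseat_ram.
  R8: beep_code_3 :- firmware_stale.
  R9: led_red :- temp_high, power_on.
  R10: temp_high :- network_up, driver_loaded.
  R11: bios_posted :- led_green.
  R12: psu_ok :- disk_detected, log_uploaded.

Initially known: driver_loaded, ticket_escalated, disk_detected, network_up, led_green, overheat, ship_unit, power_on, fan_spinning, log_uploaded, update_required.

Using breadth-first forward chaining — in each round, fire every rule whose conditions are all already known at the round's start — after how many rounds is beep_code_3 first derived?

Round 1 fires R2, R10, R11, R12, giving safe_mode, temp_high, bios_posted, psu_ok.
Round 2 fires R1, R5, R9, giving replace_psu, no_display, led_red.
Round 3 fires R4, giving boot_ok.
Round 4 fires R3, giving firmware_stale.
Round 5 fires R8, giving beep_code_3.
beep_code_3 first appears in round 5.

5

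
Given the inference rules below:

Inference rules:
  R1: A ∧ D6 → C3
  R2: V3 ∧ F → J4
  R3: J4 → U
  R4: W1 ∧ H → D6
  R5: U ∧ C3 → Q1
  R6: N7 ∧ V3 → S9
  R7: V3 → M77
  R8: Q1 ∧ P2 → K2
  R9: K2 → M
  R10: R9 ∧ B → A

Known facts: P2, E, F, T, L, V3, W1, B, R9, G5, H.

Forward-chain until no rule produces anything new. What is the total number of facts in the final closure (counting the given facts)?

20

Round 1: R2 [V3 ∧ F → J4]; R4 [W1 ∧ H → D6]; R7 [V3 → M77]; R10 [R9 ∧ B → A]. New: J4, D6, M77, A.
Round 2: R1 [A ∧ D6 → C3]; R3 [J4 → U]. New: C3, U.
Round 3: R5 [U ∧ C3 → Q1]. New: Q1.
Round 4: R8 [Q1 ∧ P2 → K2]. New: K2.
Round 5: R9 [K2 → M]. New: M.
Closure: {A, B, C3, D6, E, F, G5, H, J4, K2, L, M, M77, P2, Q1, R9, T, U, V3, W1} — 20 facts.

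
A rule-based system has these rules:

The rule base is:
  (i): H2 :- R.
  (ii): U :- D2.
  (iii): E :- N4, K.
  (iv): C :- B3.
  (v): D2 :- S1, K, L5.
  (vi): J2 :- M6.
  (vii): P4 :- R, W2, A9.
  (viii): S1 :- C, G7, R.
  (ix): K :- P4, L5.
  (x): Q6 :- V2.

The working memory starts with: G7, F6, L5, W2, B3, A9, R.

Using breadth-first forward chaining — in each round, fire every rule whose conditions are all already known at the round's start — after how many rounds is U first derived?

4

[1] (i) [H2 :- R.]; (iv) [C :- B3.]; (vii) [P4 :- R, W2, A9.]. ⇒ new: H2, C, P4.
[2] (viii) [S1 :- C, G7, R.]; (ix) [K :- P4, L5.]. ⇒ new: S1, K.
[3] (v) [D2 :- S1, K, L5.]. ⇒ new: D2.
[4] (ii) [U :- D2.]. ⇒ new: U.
U first appears in round 4.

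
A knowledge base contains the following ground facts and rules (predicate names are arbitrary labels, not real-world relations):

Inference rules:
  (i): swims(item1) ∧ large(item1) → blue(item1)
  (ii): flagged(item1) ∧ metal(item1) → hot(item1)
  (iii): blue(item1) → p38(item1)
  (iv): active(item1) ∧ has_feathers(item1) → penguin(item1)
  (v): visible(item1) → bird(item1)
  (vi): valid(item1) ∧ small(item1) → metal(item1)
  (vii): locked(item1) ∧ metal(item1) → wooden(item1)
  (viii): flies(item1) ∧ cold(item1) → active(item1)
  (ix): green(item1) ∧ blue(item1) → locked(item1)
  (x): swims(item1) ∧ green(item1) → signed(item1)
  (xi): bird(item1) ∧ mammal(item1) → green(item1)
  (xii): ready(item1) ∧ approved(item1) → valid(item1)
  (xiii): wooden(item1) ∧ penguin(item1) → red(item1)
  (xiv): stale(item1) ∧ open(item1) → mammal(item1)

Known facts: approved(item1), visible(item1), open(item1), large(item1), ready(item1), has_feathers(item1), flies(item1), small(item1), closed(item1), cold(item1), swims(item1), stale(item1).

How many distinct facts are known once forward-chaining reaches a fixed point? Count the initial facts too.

Round 1 — (i), (v), (viii), (xii), (xiv), derive blue(item1), bird(item1), active(item1), valid(item1), mammal(item1).
Round 2 — (iii), (iv), (vi), (xi), derive p38(item1), penguin(item1), metal(item1), green(item1).
Round 3 — (ix), (x), derive locked(item1), signed(item1).
Round 4 — (vii), derive wooden(item1).
Round 5 — (xiii), derive red(item1).
Closure: {active(item1), approved(item1), bird(item1), blue(item1), closed(item1), cold(item1), flies(item1), green(item1), has_feathers(item1), large(item1), locked(item1), mammal(item1), metal(item1), open(item1), p38(item1), penguin(item1), ready(item1), red(item1), signed(item1), small(item1), stale(item1), swims(item1), valid(item1), visible(item1), wooden(item1)} — 25 facts.

25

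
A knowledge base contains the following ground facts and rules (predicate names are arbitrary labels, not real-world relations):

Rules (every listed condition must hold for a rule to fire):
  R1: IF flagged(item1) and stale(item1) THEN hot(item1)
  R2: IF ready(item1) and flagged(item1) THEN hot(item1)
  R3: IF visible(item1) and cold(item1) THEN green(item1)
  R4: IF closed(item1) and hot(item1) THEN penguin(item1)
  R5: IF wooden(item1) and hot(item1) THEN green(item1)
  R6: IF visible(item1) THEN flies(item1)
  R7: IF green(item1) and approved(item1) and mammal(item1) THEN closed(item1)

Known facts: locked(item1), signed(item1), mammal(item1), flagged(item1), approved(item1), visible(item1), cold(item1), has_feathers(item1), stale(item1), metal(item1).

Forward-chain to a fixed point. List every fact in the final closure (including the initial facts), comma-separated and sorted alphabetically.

Round 1 fires R1, R3, R6, giving hot(item1), green(item1), flies(item1).
Round 2 fires R7, giving closed(item1).
Round 3 fires R4, giving penguin(item1).

approved(item1), closed(item1), cold(item1), flagged(item1), flies(item1), green(item1), has_feathers(item1), hot(item1), locked(item1), mammal(item1), metal(item1), penguin(item1), signed(item1), stale(item1), visible(item1)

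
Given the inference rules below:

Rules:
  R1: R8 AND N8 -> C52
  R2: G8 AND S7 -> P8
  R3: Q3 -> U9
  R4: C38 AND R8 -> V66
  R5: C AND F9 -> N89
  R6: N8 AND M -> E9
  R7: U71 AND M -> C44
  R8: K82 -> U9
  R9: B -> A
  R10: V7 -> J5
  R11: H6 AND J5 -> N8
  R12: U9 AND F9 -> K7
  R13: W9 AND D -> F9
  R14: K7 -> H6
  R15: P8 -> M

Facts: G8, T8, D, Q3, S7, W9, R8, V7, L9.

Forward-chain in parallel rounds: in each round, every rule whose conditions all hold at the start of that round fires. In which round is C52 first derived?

Round 1 — R2, R3, R10, R13, derive P8, U9, J5, F9.
Round 2 — R12, R15, derive K7, M.
Round 3 — R14, derive H6.
Round 4 — R11, derive N8.
Round 5 — R1, R6, derive C52, E9.
C52 first appears in round 5.

5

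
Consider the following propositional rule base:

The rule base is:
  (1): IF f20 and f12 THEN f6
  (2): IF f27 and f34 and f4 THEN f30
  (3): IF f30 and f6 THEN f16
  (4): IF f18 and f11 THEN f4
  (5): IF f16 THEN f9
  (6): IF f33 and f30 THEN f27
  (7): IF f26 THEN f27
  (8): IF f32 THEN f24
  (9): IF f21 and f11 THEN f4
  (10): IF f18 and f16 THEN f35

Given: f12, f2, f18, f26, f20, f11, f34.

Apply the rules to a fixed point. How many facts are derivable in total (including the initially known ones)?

[1] (1) [IF f20 and f12 THEN f6]; (4) [IF f18 and f11 THEN f4]; (7) [IF f26 THEN f27]. ⇒ new: f6, f4, f27.
[2] (2) [IF f27 and f34 and f4 THEN f30]. ⇒ new: f30.
[3] (3) [IF f30 and f6 THEN f16]. ⇒ new: f16.
[4] (5) [IF f16 THEN f9]; (10) [IF f18 and f16 THEN f35]. ⇒ new: f9, f35.
Closure: {f11, f12, f16, f18, f2, f20, f26, f27, f30, f34, f35, f4, f6, f9} — 14 facts.

14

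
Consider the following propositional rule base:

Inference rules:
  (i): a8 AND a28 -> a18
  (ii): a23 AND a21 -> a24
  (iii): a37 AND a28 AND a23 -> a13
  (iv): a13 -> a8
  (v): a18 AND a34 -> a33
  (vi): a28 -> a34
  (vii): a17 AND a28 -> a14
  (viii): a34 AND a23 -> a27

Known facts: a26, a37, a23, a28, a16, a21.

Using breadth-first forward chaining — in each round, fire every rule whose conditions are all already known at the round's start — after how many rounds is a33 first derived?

Round 1: (ii) [a23 AND a21 -> a24]; (iii) [a37 AND a28 AND a23 -> a13]; (vi) [a28 -> a34]. New: a24, a13, a34.
Round 2: (iv) [a13 -> a8]; (viii) [a34 AND a23 -> a27]. New: a8, a27.
Round 3: (i) [a8 AND a28 -> a18]. New: a18.
Round 4: (v) [a18 AND a34 -> a33]. New: a33.
a33 first appears in round 4.

4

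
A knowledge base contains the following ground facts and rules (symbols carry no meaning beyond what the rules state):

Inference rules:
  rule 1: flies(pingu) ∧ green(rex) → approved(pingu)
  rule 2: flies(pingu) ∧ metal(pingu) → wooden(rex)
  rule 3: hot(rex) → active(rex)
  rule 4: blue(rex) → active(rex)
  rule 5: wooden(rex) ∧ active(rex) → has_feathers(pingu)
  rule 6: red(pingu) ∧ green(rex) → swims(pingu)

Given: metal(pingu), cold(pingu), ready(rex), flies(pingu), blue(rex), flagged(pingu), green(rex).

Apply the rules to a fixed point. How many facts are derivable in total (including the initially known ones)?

[1] rule 1 [flies(pingu) ∧ green(rex) → approved(pingu)]; rule 2 [flies(pingu) ∧ metal(pingu) → wooden(rex)]; rule 4 [blue(rex) → active(rex)]. ⇒ new: approved(pingu), wooden(rex), active(rex).
[2] rule 5 [wooden(rex) ∧ active(rex) → has_feathers(pingu)]. ⇒ new: has_feathers(pingu).
Closure: {active(rex), approved(pingu), blue(rex), cold(pingu), flagged(pingu), flies(pingu), green(rex), has_feathers(pingu), metal(pingu), ready(rex), wooden(rex)} — 11 facts.

11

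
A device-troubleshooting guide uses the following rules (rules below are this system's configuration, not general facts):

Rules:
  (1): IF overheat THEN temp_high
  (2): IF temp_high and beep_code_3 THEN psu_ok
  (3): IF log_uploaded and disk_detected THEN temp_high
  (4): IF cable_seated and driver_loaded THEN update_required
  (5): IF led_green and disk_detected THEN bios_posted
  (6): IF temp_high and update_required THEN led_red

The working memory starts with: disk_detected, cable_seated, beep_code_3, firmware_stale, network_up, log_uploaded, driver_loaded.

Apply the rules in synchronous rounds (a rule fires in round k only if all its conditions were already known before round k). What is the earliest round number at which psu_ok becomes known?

Round 1 — (3), (4), derive temp_high, update_required.
Round 2 — (2), (6), derive psu_ok, led_red.
psu_ok first appears in round 2.

2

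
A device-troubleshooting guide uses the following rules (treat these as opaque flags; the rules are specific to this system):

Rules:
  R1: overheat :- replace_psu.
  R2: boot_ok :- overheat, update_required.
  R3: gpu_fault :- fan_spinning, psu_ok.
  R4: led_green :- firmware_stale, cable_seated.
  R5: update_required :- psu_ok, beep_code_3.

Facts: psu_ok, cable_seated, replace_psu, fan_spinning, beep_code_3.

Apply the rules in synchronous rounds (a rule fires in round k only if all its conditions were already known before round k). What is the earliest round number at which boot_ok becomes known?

[1] R1 [overheat :- replace_psu.]; R3 [gpu_fault :- fan_spinning, psu_ok.]; R5 [update_required :- psu_ok, beep_code_3.]. ⇒ new: overheat, gpu_fault, update_required.
[2] R2 [boot_ok :- overheat, update_required.]. ⇒ new: boot_ok.
boot_ok first appears in round 2.

2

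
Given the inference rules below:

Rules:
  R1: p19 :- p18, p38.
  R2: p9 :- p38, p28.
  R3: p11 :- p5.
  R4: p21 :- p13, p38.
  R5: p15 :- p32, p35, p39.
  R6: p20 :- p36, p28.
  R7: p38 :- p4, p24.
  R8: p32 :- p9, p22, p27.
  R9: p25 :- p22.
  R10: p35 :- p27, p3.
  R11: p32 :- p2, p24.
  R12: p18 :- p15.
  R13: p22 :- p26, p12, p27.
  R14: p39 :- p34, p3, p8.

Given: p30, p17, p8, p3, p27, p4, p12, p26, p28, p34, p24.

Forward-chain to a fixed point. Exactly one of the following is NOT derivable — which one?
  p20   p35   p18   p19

p20

Round 1: R7 [p38 :- p4, p24.]; R10 [p35 :- p27, p3.]; R13 [p22 :- p26, p12, p27.]; R14 [p39 :- p34, p3, p8.]. Adds p38, p35, p22, p39.
Round 2: R2 [p9 :- p38, p28.]; R9 [p25 :- p22.]. Adds p9, p25.
Round 3: R8 [p32 :- p9, p22, p27.]. Adds p32.
Round 4: R5 [p15 :- p32, p35, p39.]. Adds p15.
Round 5: R12 [p18 :- p15.]. Adds p18.
Round 6: R1 [p19 :- p18, p38.]. Adds p19.
Derived: p18 (round 5), p35 (round 1), p19 (round 6). p20 never appears in any round.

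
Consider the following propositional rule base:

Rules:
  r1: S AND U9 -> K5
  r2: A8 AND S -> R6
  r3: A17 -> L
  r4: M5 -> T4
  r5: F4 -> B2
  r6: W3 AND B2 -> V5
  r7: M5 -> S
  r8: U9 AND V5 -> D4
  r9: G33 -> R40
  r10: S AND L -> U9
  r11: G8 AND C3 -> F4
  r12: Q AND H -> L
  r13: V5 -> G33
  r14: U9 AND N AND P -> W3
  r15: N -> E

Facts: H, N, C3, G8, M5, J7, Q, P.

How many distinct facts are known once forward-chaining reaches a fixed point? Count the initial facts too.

21

Round 1: r4 [M5 -> T4]; r7 [M5 -> S]; r11 [G8 AND C3 -> F4]; r12 [Q AND H -> L]; r15 [N -> E]. New: T4, S, F4, L, E.
Round 2: r5 [F4 -> B2]; r10 [S AND L -> U9]. New: B2, U9.
Round 3: r1 [S AND U9 -> K5]; r14 [U9 AND N AND P -> W3]. New: K5, W3.
Round 4: r6 [W3 AND B2 -> V5]. New: V5.
Round 5: r8 [U9 AND V5 -> D4]; r13 [V5 -> G33]. New: D4, G33.
Round 6: r9 [G33 -> R40]. New: R40.
Closure: {B2, C3, D4, E, F4, G33, G8, H, J7, K5, L, M5, N, P, Q, R40, S, T4, U9, V5, W3} — 21 facts.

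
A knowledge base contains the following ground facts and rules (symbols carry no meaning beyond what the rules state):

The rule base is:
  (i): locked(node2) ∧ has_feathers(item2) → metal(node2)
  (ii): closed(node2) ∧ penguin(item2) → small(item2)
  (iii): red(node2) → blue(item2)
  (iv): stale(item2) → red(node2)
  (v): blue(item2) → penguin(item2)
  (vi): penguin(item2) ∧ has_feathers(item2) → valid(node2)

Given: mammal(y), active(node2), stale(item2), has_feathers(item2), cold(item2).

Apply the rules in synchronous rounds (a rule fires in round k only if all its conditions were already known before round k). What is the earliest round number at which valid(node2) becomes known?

Round 1: (iv) [stale(item2) → red(node2)]. New: red(node2).
Round 2: (iii) [red(node2) → blue(item2)]. New: blue(item2).
Round 3: (v) [blue(item2) → penguin(item2)]. New: penguin(item2).
Round 4: (vi) [penguin(item2) ∧ has_feathers(item2) → valid(node2)]. New: valid(node2).
valid(node2) first appears in round 4.

4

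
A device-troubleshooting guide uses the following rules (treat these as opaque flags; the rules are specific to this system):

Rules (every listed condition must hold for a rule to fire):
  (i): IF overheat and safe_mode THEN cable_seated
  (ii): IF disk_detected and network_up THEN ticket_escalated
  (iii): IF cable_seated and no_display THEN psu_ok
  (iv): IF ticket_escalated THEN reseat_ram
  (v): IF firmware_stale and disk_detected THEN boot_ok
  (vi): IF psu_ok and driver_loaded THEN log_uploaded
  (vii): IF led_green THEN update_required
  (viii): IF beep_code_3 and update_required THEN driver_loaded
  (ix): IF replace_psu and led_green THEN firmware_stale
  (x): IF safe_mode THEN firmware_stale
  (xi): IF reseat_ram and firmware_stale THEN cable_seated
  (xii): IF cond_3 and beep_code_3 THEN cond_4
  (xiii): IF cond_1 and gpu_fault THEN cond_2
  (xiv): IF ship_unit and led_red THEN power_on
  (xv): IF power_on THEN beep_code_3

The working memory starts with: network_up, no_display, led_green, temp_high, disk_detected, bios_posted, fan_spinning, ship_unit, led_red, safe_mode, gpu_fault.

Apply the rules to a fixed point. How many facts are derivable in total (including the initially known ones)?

Round 1 fires (ii), (vii), (x), (xiv), giving ticket_escalated, update_required, firmware_stale, power_on.
Round 2 fires (iv), (v), (xv), giving reseat_ram, boot_ok, beep_code_3.
Round 3 fires (viii), (xi), giving driver_loaded, cable_seated.
Round 4 fires (iii), giving psu_ok.
Round 5 fires (vi), giving log_uploaded.
Closure: {beep_code_3, bios_posted, boot_ok, cable_seated, disk_detected, driver_loaded, fan_spinning, firmware_stale, gpu_fault, led_green, led_red, log_uploaded, network_up, no_display, power_on, psu_ok, reseat_ram, safe_mode, ship_unit, temp_high, ticket_escalated, update_required} — 22 facts.

22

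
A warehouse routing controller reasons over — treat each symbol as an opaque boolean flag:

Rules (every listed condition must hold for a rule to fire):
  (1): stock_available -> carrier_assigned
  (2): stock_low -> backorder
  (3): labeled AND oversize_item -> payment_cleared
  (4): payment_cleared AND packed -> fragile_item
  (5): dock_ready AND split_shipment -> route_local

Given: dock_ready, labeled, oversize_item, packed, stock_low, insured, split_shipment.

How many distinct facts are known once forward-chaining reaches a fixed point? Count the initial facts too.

Round 1: (2) [stock_low -> backorder]; (3) [labeled AND oversize_item -> payment_cleared]; (5) [dock_ready AND split_shipment -> route_local]. Adds backorder, payment_cleared, route_local.
Round 2: (4) [payment_cleared AND packed -> fragile_item]. Adds fragile_item.
Closure: {backorder, dock_ready, fragile_item, insured, labeled, oversize_item, packed, payment_cleared, route_local, split_shipment, stock_low} — 11 facts.

11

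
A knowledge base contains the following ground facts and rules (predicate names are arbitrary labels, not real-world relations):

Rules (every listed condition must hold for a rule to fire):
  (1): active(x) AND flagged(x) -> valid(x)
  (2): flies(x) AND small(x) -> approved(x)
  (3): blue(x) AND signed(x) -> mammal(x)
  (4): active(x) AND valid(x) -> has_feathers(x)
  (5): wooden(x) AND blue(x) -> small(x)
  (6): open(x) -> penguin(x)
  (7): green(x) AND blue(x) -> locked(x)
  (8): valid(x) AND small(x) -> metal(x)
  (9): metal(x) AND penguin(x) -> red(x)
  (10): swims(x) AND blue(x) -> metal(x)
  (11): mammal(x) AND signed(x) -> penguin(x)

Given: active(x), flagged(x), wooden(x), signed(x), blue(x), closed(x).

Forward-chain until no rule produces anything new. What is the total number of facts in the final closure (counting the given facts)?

Round 1 — (1), (3), (5), derive valid(x), mammal(x), small(x).
Round 2 — (4), (8), (11), derive has_feathers(x), metal(x), penguin(x).
Round 3 — (9), derive red(x).
Closure: {active(x), blue(x), closed(x), flagged(x), has_feathers(x), mammal(x), metal(x), penguin(x), red(x), signed(x), small(x), valid(x), wooden(x)} — 13 facts.

13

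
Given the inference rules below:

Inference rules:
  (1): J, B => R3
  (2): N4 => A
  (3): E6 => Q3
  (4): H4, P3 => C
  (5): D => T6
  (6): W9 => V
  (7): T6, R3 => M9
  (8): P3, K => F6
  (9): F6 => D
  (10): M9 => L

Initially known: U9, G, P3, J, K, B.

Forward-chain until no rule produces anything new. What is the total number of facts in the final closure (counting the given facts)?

[1] (1) [J, B => R3]; (8) [P3, K => F6]. ⇒ new: R3, F6.
[2] (9) [F6 => D]. ⇒ new: D.
[3] (5) [D => T6]. ⇒ new: T6.
[4] (7) [T6, R3 => M9]. ⇒ new: M9.
[5] (10) [M9 => L]. ⇒ new: L.
Closure: {B, D, F6, G, J, K, L, M9, P3, R3, T6, U9} — 12 facts.

12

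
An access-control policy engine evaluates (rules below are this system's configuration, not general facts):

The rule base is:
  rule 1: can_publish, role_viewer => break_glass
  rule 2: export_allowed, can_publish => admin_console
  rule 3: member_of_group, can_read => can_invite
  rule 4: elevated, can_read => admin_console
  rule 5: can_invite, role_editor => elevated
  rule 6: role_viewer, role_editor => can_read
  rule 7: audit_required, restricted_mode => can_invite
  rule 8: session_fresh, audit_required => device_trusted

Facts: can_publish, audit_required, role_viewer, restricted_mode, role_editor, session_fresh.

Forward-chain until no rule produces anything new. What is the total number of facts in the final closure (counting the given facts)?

12

Round 1 fires rule 1, rule 6, rule 7, rule 8, giving break_glass, can_read, can_invite, device_trusted.
Round 2 fires rule 5, giving elevated.
Round 3 fires rule 4, giving admin_console.
Closure: {admin_console, audit_required, break_glass, can_invite, can_publish, can_read, device_trusted, elevated, restricted_mode, role_editor, role_viewer, session_fresh} — 12 facts.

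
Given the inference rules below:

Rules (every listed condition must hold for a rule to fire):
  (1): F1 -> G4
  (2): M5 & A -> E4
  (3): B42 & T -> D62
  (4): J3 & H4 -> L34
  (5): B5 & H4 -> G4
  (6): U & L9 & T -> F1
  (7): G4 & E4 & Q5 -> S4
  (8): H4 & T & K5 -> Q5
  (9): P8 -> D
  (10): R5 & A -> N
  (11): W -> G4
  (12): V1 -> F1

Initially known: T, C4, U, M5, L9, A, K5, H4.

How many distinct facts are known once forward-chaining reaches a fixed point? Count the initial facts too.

13

Round 1 fires (2), (6), (8), giving E4, F1, Q5.
Round 2 fires (1), giving G4.
Round 3 fires (7), giving S4.
Closure: {A, C4, E4, F1, G4, H4, K5, L9, M5, Q5, S4, T, U} — 13 facts.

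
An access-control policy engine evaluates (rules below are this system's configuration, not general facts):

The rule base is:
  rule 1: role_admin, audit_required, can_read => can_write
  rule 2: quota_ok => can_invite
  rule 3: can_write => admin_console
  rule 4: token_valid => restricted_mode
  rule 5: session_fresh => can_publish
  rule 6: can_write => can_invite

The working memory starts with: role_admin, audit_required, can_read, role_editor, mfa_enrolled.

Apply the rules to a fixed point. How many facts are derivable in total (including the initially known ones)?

8

Round 1 — rule 1, derive can_write.
Round 2 — rule 3, rule 6, derive admin_console, can_invite.
Closure: {admin_console, audit_required, can_invite, can_read, can_write, mfa_enrolled, role_admin, role_editor} — 8 facts.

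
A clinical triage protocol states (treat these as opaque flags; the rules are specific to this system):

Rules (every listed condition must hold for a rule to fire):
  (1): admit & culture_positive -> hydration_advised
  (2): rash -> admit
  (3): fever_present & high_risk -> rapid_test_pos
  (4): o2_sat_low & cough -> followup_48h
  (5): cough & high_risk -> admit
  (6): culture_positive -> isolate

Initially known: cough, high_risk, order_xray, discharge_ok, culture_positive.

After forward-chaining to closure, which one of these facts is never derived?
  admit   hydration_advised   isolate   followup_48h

followup_48h

Round 1: (5) [cough & high_risk -> admit]; (6) [culture_positive -> isolate]. New: admit, isolate.
Round 2: (1) [admit & culture_positive -> hydration_advised]. New: hydration_advised.
Derived: hydration_advised (round 2), isolate (round 1), admit (round 1). followup_48h never appears in any round.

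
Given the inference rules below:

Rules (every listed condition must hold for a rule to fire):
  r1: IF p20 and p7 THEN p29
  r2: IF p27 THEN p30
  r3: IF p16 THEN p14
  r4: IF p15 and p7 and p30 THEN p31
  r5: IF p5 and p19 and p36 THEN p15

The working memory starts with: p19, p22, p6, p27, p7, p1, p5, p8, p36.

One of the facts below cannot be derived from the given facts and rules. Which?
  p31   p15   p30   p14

Round 1 fires r2, r5, giving p30, p15.
Round 2 fires r4, giving p31.
Derived: p30 (round 1), p15 (round 1), p31 (round 2). p14 never appears in any round.

p14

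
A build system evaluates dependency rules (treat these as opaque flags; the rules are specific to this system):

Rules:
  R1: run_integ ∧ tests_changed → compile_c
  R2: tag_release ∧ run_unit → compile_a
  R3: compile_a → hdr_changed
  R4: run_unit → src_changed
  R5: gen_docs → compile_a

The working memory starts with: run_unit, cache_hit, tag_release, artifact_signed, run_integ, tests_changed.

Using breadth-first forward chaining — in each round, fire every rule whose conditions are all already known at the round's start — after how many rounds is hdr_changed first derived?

Round 1: R1 [run_integ ∧ tests_changed → compile_c]; R2 [tag_release ∧ run_unit → compile_a]; R4 [run_unit → src_changed]. New: compile_c, compile_a, src_changed.
Round 2: R3 [compile_a → hdr_changed]. New: hdr_changed.
hdr_changed first appears in round 2.

2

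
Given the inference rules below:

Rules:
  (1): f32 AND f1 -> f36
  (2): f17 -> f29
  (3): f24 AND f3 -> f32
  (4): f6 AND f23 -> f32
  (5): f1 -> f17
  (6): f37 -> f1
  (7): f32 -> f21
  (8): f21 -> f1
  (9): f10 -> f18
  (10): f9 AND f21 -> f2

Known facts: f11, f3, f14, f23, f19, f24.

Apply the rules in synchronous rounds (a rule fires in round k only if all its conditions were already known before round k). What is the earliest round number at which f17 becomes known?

Round 1 fires (3), giving f32.
Round 2 fires (7), giving f21.
Round 3 fires (8), giving f1.
Round 4 fires (1), (5), giving f36, f17.
f17 first appears in round 4.

4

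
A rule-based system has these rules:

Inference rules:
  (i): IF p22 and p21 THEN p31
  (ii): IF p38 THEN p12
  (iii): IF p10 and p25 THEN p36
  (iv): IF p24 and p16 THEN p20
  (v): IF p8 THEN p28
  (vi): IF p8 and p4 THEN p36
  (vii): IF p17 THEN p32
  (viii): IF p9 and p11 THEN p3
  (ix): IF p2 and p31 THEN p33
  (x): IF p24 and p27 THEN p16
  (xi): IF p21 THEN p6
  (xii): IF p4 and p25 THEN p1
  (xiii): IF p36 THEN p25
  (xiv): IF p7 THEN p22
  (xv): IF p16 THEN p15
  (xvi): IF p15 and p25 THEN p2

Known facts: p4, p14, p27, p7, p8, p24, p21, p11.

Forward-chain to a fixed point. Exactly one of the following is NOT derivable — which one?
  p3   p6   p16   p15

p3

Round 1 fires (v), (vi), (x), (xi), (xiv), giving p28, p36, p16, p6, p22.
Round 2 fires (i), (iv), (xiii), (xv), giving p31, p20, p25, p15.
Round 3 fires (xii), (xvi), giving p1, p2.
Round 4 fires (ix), giving p33.
Derived: p15 (round 2), p6 (round 1), p16 (round 1). p3 never appears in any round.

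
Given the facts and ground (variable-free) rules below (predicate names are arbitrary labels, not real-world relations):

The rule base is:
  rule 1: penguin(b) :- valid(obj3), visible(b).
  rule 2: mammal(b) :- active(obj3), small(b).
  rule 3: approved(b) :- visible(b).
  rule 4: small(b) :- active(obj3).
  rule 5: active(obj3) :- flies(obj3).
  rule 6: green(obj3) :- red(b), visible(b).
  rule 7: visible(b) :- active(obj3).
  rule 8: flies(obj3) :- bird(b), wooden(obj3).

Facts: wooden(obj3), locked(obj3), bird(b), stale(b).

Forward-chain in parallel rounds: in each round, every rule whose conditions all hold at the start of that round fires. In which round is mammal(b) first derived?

Round 1 — rule 8, derive flies(obj3).
Round 2 — rule 5, derive active(obj3).
Round 3 — rule 4, rule 7, derive small(b), visible(b).
Round 4 — rule 2, rule 3, derive mammal(b), approved(b).
mammal(b) first appears in round 4.

4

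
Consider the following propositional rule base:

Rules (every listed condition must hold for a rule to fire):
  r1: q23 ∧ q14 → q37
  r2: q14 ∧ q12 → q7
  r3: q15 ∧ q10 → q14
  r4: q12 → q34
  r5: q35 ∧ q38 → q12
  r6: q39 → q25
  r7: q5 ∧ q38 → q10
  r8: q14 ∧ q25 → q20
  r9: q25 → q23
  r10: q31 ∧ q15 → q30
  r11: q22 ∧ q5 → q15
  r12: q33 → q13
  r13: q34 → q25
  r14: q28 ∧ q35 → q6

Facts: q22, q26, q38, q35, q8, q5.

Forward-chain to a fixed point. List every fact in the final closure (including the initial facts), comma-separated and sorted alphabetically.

q10, q12, q14, q15, q20, q22, q23, q25, q26, q34, q35, q37, q38, q5, q7, q8

[1] r5 [q35 ∧ q38 → q12]; r7 [q5 ∧ q38 → q10]; r11 [q22 ∧ q5 → q15]. ⇒ new: q12, q10, q15.
[2] r3 [q15 ∧ q10 → q14]; r4 [q12 → q34]. ⇒ new: q14, q34.
[3] r2 [q14 ∧ q12 → q7]; r13 [q34 → q25]. ⇒ new: q7, q25.
[4] r8 [q14 ∧ q25 → q20]; r9 [q25 → q23]. ⇒ new: q20, q23.
[5] r1 [q23 ∧ q14 → q37]. ⇒ new: q37.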